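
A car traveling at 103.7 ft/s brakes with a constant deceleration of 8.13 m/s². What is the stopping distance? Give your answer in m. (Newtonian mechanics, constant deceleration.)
d = v₀² / (2a) (with unit conversion) = 61.44 m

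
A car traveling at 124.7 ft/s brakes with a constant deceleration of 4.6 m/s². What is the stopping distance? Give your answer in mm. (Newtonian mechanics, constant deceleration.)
d = v₀² / (2a) (with unit conversion) = 157000.0 mm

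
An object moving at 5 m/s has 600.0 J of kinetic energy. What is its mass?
KE = ½mv² → m = 2KE/v² = 2×600.0/5² = 48.0 kg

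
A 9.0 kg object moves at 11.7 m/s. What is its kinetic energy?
KE = ½mv² = ½×9.0×11.7² = 616.005 J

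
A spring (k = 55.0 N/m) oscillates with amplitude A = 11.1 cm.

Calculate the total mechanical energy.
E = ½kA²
E = ½kA² = ½×55.0×(0.111)² = 0.3388 J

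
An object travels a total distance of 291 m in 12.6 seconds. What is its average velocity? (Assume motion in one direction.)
v_avg = Δd / Δt = 291 / 12.6 = 23.1 m/s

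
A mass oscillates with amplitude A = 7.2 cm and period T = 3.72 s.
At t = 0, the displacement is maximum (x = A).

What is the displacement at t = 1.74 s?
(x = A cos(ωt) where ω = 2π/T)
ω = 2π/T = 2π/3.72 = 1.689 rad/s
x = A cos(ωt) = 7.2×cos(1.689×1.74) = -7.053 cm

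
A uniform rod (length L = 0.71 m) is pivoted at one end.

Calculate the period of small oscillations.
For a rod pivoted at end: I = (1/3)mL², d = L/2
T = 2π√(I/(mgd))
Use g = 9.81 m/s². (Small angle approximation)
I/m = (1/3)L² = 0.168 m²; d = L/2 = 0.355 m
T = 2π√(I/(mgd)) = 2π√(0.168/(9.81×0.355)) = 1.38 s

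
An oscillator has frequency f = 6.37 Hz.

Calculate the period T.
T = 1/f = 1/6.37 = 0.157 s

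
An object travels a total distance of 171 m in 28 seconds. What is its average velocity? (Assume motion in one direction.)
v_avg = Δd / Δt = 171 / 28 = 6.11 m/s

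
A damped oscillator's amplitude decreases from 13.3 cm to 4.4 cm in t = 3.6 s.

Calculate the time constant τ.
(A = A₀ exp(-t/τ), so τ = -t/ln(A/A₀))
A/A₀ = 4.4/13.3 = 0.3308; ln(A/A₀) = -1.106
τ = −t/ln(A/A₀) = −3.6/-1.106 = 3.255 s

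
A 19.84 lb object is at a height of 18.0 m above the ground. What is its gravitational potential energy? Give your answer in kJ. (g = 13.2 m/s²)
PE = mgh = 8.999 kg × 13.2 m/s² × 18 m = 2138 J = 2.138 kJ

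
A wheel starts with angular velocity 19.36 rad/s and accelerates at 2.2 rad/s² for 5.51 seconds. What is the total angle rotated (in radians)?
θ = ω₀t + ½αt² = 19.36×5.51 + ½×2.2×5.51² = 140.07 rad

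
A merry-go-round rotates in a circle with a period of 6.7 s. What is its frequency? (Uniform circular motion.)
f = 1/T = 1/6.7 = 0.1493 Hz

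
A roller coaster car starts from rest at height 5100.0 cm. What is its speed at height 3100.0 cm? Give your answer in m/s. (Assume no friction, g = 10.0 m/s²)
mgh₁ = ½mv₂² + mgh₂ → v₂ = √(2g(h₁−h₂)) = √(2×10.0×(51−31)) = 20 m/s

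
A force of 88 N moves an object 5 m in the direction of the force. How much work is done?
W = Fd = 88×5 = 440.0 J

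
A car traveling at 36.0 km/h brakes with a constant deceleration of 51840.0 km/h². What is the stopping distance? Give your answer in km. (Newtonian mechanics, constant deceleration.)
d = v₀² / (2a) (with unit conversion) = 0.0125 km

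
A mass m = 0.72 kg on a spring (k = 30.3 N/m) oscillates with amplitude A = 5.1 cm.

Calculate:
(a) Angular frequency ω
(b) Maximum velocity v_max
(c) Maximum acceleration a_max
ω = √(k/m) = √(30.3/0.72) = 6.487 rad/s
v_max = ωA = 6.487×0.051 = 0.3308 m/s
a_max = ω²A = 6.487²×0.051 = 2.146 m/s²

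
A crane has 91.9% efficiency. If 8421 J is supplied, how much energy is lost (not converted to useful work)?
W_out = η × W_in = 0.919×8421 = 7738.9 J
W_lost = W_in − W_out = 8421 − 7738.9 = 682.1 J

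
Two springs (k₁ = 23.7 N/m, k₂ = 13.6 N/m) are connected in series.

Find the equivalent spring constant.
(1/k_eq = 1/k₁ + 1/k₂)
1/k_eq = 1/23.7 + 1/13.6 = 0.11572; k_eq = 8.641 N/m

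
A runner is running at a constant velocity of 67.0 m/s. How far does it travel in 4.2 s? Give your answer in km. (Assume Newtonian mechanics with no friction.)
d = vt (with unit conversion) = 0.2814 km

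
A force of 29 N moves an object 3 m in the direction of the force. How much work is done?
W = Fd = 29×3 = 87.0 J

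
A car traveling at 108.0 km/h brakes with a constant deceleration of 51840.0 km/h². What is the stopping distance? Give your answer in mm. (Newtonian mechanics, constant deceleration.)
d = v₀² / (2a) (with unit conversion) = 112500.0 mm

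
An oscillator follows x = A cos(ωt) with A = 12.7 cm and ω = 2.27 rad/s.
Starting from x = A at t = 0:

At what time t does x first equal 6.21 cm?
cos(ωt) = x/A = 6.21/12.7 = 0.489
ωt = arccos(0.489) = 1.06 rad
t = 1.06/2.27 = 0.4669 s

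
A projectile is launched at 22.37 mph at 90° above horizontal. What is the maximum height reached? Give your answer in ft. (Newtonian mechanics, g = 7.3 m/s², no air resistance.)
H = v₀²sin²(θ)/(2g) (with unit conversion) = 22.47 ft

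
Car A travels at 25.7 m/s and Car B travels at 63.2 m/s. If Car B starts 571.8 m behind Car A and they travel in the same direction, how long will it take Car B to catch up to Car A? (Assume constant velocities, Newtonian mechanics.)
Relative speed: v_rel = 63.2 - 25.7 = 37.5 m/s
Time to catch: t = d₀/v_rel = 571.8/37.5 = 15.25 s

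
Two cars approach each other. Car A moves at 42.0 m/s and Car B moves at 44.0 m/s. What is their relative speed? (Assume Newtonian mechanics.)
v_rel = v_A + v_B = 42.0 + 44.0 = 86.0 m/s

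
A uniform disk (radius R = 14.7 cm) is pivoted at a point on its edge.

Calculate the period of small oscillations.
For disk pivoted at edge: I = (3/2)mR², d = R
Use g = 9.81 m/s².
I/m = (3/2)R² = 0.03241 m²; d = R = 0.147 m
T = 2π√((3/2)R²/(gR)) = 2π√(3R/(2g)) = 0.942 s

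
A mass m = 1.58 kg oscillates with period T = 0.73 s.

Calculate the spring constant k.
T = 2π√(m/k) → k = m(2π/T)² = 1.58×(2π/0.73)² = 117 N/m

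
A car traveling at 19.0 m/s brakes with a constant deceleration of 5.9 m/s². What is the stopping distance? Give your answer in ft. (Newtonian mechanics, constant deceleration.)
d = v₀² / (2a) (with unit conversion) = 100.4 ft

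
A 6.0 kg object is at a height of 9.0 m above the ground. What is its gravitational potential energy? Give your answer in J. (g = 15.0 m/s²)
PE = mgh = 6 kg × 15.0 m/s² × 9 m = 810 J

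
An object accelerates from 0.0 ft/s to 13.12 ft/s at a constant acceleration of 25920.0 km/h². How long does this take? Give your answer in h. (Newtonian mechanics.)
t = (v - v₀)/a (with unit conversion) = 0.0005554 h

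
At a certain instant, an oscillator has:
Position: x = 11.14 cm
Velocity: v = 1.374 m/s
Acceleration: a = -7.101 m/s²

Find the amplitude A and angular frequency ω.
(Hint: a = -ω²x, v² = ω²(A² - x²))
a = −ω²x → ω = √(|a|/x) = √(7.101/0.1114) = 7.984 rad/s
v² = ω²(A² − x²) → A = √(x² + v²/ω²) = √(0.1114² + 1.374²/7.984²) = 0.205 m = 20.5 cm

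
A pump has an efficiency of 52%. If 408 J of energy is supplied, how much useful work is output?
W_out = η × W_in = 0.52 × 408 = 212.16 J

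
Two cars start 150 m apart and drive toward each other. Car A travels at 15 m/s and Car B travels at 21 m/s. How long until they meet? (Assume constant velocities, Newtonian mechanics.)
Combined speed: v_combined = 15 + 21 = 36 m/s
Time to meet: t = d/36 = 150/36 = 4.17 s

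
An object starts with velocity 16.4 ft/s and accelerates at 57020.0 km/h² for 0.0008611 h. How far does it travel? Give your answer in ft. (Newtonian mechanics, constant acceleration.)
d = v₀t + ½at² (with unit conversion) = 120.2 ft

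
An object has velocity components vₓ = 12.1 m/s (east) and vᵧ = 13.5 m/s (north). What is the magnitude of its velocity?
|v| = √(vₓ² + vᵧ²) = √(12.1² + 13.5²) = √(328.66) = 18.13 m/s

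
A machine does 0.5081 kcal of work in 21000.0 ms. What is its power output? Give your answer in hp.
P = W/t = 2126 J / 21 s = 101.2 W = 0.1358 hp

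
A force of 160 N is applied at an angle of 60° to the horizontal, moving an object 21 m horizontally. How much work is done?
W = Fd cosθ = 160×21×cos(60°) = 1680.0 J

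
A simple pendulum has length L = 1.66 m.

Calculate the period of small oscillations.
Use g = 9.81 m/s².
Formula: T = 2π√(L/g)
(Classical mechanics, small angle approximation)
T = 2π√(L/g) = 2π√(1.66/9.81) = 2.585 s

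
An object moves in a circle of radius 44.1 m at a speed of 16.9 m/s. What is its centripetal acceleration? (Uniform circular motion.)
a_c = v²/r = 16.9²/44.1 = 285.61/44.1 = 6.48 m/s²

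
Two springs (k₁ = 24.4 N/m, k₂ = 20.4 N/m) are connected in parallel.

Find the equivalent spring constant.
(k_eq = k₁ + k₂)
k_eq = k₁ + k₂ = 24.4 + 20.4 = 44.8 N/m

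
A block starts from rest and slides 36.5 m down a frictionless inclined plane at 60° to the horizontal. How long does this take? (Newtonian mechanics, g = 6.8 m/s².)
a = g sin(θ) = 6.8 × sin(60°) = 5.89 m/s²
t = √(2d/a) = √(2 × 36.5 / 5.89) = 3.52 s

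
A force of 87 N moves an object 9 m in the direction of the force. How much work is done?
W = Fd = 87×9 = 783.0 J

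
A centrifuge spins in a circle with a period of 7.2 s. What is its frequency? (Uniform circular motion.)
f = 1/T = 1/7.2 = 0.1389 Hz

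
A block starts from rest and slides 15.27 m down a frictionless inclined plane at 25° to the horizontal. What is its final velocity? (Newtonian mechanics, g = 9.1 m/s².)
a = g sin(θ) = 9.1 × sin(25°) = 3.85 m/s²
v = √(2ad) = √(2 × 3.85 × 15.27) = 10.84 m/s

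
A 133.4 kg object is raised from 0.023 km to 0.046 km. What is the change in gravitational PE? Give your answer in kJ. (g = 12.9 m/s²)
ΔPE = mg(h₂ − h₁) = 133.4 kg × 12.9 m/s² × (46 − 23) m = 3.958e+04 J = 39.58 kJ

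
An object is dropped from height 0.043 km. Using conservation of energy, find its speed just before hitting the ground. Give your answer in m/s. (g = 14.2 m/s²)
mgh = ½mv² → v = √(2gh) = √(2×14.2×43) = 34.95 m/s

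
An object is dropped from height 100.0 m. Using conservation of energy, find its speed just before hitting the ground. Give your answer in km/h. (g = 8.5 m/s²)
mgh = ½mv² → v = √(2gh) = √(2×8.5×100) = 41.23 m/s = 148.4 km/h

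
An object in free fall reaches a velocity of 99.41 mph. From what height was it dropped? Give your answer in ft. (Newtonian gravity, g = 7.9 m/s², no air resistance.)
h = v²/(2g) (with unit conversion) = 410.1 ft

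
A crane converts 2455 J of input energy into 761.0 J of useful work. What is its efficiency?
η = W_out/W_in = 761.0/2455 = 0.31 = 31.0%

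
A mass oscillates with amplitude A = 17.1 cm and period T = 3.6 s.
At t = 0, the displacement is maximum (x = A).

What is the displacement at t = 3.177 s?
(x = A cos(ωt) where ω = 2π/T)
ω = 2π/T = 2π/3.6 = 1.745 rad/s
x = A cos(ωt) = 17.1×cos(1.745×3.177) = 12.65 cm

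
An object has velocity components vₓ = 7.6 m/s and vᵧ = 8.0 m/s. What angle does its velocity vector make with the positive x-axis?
θ = arctan(vᵧ/vₓ) = arctan(8.0/7.6) = 46.47°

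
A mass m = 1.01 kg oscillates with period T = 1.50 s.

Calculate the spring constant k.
T = 2π√(m/k) → k = m(2π/T)² = 1.01×(2π/1.5)² = 17.72 N/m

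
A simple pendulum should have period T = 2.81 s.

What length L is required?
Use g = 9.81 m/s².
T = 2π√(L/g) → L = g(T/2π)² = 9.81×(2.81/2π)² = 1.962 m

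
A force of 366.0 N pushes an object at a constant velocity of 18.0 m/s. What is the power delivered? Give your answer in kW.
P = Fv = 366 N × 18 m/s = 6588 W = 6.588 kW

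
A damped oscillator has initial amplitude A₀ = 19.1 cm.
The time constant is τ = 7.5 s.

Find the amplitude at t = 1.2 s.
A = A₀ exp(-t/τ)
A = A₀ exp(−t/τ) = 19.1×exp(−1.2/7.5) = 16.28 cm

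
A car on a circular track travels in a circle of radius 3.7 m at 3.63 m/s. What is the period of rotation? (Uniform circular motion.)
T = 2πr/v = 2π×3.7/3.63 = 6.4 s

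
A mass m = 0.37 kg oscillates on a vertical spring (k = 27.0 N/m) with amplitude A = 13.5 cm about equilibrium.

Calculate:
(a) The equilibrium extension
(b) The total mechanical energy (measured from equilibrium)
x_eq = mg/k = 0.37×9.81/27.0 = 0.1344 m = 13.44 cm
E = ½kA² = ½×27.0×(0.135)² = 0.246 J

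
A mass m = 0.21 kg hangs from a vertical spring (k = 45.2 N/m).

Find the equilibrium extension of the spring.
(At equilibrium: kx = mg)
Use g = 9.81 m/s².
x_eq = mg/k = 0.21×9.81/45.2 = 0.04558 m = 4.558 cm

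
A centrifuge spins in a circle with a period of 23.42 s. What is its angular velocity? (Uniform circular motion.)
ω = 2π/T = 2π/23.42 = 0.2683 rad/s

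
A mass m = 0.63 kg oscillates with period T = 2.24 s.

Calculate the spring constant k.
T = 2π√(m/k) → k = m(2π/T)² = 0.63×(2π/2.24)² = 4.957 N/m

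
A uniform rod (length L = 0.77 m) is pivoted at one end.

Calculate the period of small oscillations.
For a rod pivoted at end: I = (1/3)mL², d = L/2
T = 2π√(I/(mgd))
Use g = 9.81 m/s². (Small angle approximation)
I/m = (1/3)L² = 0.1976 m²; d = L/2 = 0.385 m
T = 2π√(I/(mgd)) = 2π√(0.1976/(9.81×0.385)) = 1.437 s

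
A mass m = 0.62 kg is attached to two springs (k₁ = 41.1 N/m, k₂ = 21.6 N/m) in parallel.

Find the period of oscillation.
k_eq = k₁+k₂ = 62.7 N/m
T = 2π√(m/k_eq) = 2π√(0.62/62.7) = 0.6248 s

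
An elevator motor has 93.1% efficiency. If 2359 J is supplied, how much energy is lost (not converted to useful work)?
W_out = η × W_in = 0.931×2359 = 2196.2 J
W_lost = W_in − W_out = 2359 − 2196.2 = 162.77 J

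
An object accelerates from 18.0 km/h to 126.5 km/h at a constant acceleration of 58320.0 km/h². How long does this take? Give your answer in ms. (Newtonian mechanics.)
t = (v - v₀)/a (with unit conversion) = 6698.0 ms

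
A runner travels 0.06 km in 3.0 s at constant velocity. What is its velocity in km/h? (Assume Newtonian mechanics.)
v = d/t (with unit conversion) = 72.0 km/h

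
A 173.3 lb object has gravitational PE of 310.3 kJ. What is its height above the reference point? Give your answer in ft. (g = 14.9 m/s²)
PE = mgh → h = PE/(mg) = 3.103e+05 J / (78.61 kg × 14.9 m/s²) = 264.9 m = 869.2 ft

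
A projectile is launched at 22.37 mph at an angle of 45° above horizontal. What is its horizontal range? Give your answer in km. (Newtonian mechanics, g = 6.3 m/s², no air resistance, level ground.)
R = v₀² sin(2θ) / g (with unit conversion) = 0.01587 km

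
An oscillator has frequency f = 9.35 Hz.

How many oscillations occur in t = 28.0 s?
n = f×t = 9.35×28.0 = 261.8 oscillations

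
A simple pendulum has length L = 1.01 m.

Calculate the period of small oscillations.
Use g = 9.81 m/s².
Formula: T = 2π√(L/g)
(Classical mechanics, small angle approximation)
T = 2π√(L/g) = 2π√(1.01/9.81) = 2.016 s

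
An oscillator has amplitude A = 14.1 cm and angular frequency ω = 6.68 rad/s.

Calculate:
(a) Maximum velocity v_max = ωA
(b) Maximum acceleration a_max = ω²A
v_max = ωA = 6.68×0.141 = 0.9419 m/s
a_max = ω²A = 6.68²×0.141 = 6.292 m/s²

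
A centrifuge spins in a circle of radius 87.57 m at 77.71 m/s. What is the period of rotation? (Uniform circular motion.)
T = 2πr/v = 2π×87.57/77.71 = 7.08 s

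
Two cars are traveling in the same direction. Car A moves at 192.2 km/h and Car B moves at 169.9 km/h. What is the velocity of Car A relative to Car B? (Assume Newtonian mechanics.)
v_rel = v_A - v_B = 192.2 - 169.9 = 22.3 km/h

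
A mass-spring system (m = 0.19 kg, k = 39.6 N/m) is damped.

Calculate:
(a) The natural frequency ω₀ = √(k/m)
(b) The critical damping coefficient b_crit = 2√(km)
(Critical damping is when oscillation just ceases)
ω₀ = √(k/m) = √(39.6/0.19) = 14.44 rad/s
b_crit = 2√(km) = 2√(39.6×0.19) = 5.486 kg/s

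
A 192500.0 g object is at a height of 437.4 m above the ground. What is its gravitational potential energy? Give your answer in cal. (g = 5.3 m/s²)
PE = mgh = 192.5 kg × 5.3 m/s² × 437.4 m = 4.463e+05 J = 106700.0 cal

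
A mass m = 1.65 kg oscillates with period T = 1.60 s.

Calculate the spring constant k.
T = 2π√(m/k) → k = m(2π/T)² = 1.65×(2π/1.6)² = 25.45 N/m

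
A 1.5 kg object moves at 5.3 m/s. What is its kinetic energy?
KE = ½mv² = ½×1.5×5.3² = 21.0675 J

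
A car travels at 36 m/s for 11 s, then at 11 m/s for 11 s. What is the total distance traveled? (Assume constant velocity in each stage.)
d₁ = v₁t₁ = 36 × 11 = 396 m
d₂ = v₂t₂ = 11 × 11 = 121 m
d_total = 396 + 121 = 517 m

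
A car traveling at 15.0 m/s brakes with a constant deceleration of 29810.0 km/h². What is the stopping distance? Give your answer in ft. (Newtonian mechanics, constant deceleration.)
d = v₀² / (2a) (with unit conversion) = 160.5 ft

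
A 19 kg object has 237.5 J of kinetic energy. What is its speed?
KE = ½mv² → v = √(2KE/m) = √(2×237.5/19) = 5.0 m/s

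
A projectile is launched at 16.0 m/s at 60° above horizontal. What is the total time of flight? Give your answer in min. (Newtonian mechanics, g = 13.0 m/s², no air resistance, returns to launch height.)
T = 2v₀sin(θ)/g (with unit conversion) = 0.03553 min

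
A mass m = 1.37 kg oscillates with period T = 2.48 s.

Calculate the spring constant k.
T = 2π√(m/k) → k = m(2π/T)² = 1.37×(2π/2.48)² = 8.794 N/m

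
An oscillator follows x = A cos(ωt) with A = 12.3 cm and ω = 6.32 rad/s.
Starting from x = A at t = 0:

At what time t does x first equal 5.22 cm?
cos(ωt) = x/A = 5.22/12.3 = 0.4244
ωt = arccos(0.4244) = 1.133 rad
t = 1.133/6.32 = 0.1792 s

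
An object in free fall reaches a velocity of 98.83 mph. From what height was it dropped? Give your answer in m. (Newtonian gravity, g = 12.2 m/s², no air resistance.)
h = v²/(2g) (with unit conversion) = 80.0 m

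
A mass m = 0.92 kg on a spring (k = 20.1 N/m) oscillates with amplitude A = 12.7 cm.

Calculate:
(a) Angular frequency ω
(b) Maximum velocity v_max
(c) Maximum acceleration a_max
ω = √(k/m) = √(20.1/0.92) = 4.674 rad/s
v_max = ωA = 4.674×0.127 = 0.5936 m/s
a_max = ω²A = 4.674²×0.127 = 2.775 m/s²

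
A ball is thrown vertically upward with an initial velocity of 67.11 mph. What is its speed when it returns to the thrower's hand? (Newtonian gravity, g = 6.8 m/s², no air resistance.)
By conservation of energy, the ball returns at the same speed = 67.11 mph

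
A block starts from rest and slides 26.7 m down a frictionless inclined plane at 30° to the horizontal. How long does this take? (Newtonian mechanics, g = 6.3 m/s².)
a = g sin(θ) = 6.3 × sin(30°) = 3.15 m/s²
t = √(2d/a) = √(2 × 26.7 / 3.15) = 4.12 s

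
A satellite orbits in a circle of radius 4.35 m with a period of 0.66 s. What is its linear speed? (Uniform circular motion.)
v = 2πr/T = 2π×4.35/0.66 = 41.41 m/s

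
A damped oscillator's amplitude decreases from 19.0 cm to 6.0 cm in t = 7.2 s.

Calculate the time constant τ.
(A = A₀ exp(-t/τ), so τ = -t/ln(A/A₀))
A/A₀ = 6.0/19.0 = 0.3158; ln(A/A₀) = -1.153
τ = −t/ln(A/A₀) = −7.2/-1.153 = 6.246 s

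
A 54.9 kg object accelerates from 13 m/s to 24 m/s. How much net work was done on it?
W_net = ΔKE = ½m(v₂² − v₁²) = ½×54.9×(24² − 13²) = 11172.15 J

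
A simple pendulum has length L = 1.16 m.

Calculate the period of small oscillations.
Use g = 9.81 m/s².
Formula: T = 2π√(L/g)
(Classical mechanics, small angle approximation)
T = 2π√(L/g) = 2π√(1.16/9.81) = 2.161 s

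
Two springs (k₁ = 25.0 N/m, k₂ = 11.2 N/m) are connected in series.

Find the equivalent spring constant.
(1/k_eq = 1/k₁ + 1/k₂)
1/k_eq = 1/25.0 + 1/11.2 = 0.12929; k_eq = 7.735 N/m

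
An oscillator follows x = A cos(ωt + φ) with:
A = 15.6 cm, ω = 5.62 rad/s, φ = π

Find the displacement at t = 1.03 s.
x = A cos(ωt + φ) = 15.6×cos(5.62×1.03 + π) = -13.73 cm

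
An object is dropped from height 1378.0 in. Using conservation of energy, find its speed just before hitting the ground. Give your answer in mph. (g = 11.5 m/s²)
mgh = ½mv² → v = √(2gh) = √(2×11.5×35) = 28.37 m/s = 63.47 mph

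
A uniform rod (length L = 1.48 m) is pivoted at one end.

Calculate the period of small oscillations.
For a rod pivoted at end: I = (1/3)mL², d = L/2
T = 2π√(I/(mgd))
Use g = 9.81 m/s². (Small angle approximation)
I/m = (1/3)L² = 0.7301 m²; d = L/2 = 0.74 m
T = 2π√(I/(mgd)) = 2π√(0.7301/(9.81×0.74)) = 1.993 s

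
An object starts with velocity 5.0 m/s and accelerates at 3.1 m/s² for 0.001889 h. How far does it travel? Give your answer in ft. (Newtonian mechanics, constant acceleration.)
d = v₀t + ½at² (with unit conversion) = 346.7 ft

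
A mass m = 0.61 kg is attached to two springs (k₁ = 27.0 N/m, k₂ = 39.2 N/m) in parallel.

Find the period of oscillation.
k_eq = k₁+k₂ = 66.2 N/m
T = 2π√(m/k_eq) = 2π√(0.61/66.2) = 0.6031 s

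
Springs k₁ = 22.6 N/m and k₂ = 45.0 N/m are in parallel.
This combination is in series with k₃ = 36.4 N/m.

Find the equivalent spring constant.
k₁₂ = k₁ + k₂ = 67.6 N/m (parallel)
1/k_eq = 1/k₁₂ + 1/k₃ → k_eq = 23.66 N/m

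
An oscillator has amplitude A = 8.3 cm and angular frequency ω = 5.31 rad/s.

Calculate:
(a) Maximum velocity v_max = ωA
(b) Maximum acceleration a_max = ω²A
v_max = ωA = 5.31×0.083 = 0.4407 m/s
a_max = ω²A = 5.31²×0.083 = 2.34 m/s²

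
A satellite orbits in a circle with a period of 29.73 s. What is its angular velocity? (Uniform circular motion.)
ω = 2π/T = 2π/29.73 = 0.2113 rad/s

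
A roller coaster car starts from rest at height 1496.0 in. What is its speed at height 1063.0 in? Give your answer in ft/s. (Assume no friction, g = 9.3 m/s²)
mgh₁ = ½mv₂² + mgh₂ → v₂ = √(2g(h₁−h₂)) = √(2×9.3×(38−27)) = 14.3 m/s = 46.92 ft/s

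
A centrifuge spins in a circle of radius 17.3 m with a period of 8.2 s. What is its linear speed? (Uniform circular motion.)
v = 2πr/T = 2π×17.3/8.2 = 13.26 m/s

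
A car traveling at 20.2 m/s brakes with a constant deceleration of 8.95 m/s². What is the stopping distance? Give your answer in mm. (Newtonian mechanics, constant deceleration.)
d = v₀² / (2a) (with unit conversion) = 22800.0 mm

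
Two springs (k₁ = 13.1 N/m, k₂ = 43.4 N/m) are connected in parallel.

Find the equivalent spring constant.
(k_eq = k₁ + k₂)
k_eq = k₁ + k₂ = 13.1 + 43.4 = 56.5 N/m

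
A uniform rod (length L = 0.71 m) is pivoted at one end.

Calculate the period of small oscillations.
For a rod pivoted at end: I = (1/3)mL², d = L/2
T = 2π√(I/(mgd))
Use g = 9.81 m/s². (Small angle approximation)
I/m = (1/3)L² = 0.168 m²; d = L/2 = 0.355 m
T = 2π√(I/(mgd)) = 2π√(0.168/(9.81×0.355)) = 1.38 s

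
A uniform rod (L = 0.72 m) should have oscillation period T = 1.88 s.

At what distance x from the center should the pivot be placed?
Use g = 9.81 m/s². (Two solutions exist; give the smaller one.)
T = 2π√((L²/12 + x²)/(gx)). Let c = T²g/(4π²) = 0.8783.
x² − cx + L²/12 = 0 → x = (c − √(c² − L²/3))/2 = 0.0523 m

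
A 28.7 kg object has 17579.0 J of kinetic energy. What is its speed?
KE = ½mv² → v = √(2KE/m) = √(2×17579.0/28.7) = 35.0 m/s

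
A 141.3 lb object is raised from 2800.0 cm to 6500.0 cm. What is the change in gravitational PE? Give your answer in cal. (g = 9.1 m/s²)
ΔPE = mg(h₂ − h₁) = 64.09 kg × 9.1 m/s² × (65 − 28) m = 2.158e+04 J = 5158.0 cal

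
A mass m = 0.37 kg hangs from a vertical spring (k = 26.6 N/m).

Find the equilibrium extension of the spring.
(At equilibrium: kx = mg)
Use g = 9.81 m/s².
x_eq = mg/k = 0.37×9.81/26.6 = 0.1365 m = 13.65 cm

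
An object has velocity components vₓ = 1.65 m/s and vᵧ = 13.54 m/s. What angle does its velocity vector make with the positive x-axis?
θ = arctan(vᵧ/vₓ) = arctan(13.54/1.65) = 83.05°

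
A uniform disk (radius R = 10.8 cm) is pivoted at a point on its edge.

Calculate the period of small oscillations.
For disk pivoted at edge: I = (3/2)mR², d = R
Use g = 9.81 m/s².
I/m = (3/2)R² = 0.0175 m²; d = R = 0.108 m
T = 2π√((3/2)R²/(gR)) = 2π√(3R/(2g)) = 0.8074 s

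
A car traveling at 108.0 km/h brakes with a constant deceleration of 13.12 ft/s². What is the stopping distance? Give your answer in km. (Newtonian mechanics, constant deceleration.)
d = v₀² / (2a) (with unit conversion) = 0.1125 km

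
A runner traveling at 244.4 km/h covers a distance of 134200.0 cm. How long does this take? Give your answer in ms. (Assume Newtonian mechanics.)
t = d/v (with unit conversion) = 19770.0 ms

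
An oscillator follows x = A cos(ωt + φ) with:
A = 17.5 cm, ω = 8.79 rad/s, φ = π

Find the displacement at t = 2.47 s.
x = A cos(ωt + φ) = 17.5×cos(8.79×2.47 + π) = 16.82 cm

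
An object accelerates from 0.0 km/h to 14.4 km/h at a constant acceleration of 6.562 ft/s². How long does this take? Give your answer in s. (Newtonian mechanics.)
t = (v - v₀)/a (with unit conversion) = 2.0 s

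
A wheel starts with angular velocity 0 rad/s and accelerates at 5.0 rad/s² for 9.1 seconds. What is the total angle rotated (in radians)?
θ = ω₀t + ½αt² = 0×9.1 + ½×5.0×9.1² = 207.02 rad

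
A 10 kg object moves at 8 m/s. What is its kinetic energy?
KE = ½mv² = ½×10×8² = 320.0 J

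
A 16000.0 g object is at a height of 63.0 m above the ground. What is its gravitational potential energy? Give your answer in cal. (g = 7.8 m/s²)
PE = mgh = 16 kg × 7.8 m/s² × 63 m = 7862 J = 1879.0 cal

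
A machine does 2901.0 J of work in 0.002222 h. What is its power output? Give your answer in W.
P = W/t = 2901 J / 7.999 s = 362.7 W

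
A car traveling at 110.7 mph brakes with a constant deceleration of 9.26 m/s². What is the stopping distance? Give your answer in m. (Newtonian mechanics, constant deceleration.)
d = v₀² / (2a) (with unit conversion) = 132.2 m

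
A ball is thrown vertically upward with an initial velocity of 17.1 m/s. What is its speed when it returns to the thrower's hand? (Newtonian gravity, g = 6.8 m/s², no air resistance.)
By conservation of energy, the ball returns at the same speed = 17.1 m/s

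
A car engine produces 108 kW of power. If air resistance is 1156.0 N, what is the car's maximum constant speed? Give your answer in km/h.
P = Fv → v = P/F = 108000 W / 1156 N = 93.43 m/s = 336.3 km/h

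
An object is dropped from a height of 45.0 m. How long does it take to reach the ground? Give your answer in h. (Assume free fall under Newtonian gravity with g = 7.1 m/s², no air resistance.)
t = √(2h/g) (with unit conversion) = 0.000989 h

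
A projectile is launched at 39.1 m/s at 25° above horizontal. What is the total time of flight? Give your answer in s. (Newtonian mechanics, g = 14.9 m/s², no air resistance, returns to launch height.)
T = 2v₀sin(θ)/g = 2.218 s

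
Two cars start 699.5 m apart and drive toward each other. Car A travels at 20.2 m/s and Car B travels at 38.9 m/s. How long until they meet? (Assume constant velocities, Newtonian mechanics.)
Combined speed: v_combined = 20.2 + 38.9 = 59.1 m/s
Time to meet: t = d/59.1 = 699.5/59.1 = 11.84 s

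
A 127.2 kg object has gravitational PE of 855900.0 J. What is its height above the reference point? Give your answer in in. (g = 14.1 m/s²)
PE = mgh → h = PE/(mg) = 8.559e+05 J / (127.2 kg × 14.1 m/s²) = 477.2 m = 18790.0 in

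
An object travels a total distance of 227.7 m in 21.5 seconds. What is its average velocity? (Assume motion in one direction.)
v_avg = Δd / Δt = 227.7 / 21.5 = 10.59 m/s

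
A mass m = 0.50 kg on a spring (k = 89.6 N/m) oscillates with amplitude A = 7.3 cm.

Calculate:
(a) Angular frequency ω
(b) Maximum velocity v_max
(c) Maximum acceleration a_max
ω = √(k/m) = √(89.6/0.5) = 13.39 rad/s
v_max = ωA = 13.39×0.073 = 0.9772 m/s
a_max = ω²A = 13.39²×0.073 = 13.08 m/s²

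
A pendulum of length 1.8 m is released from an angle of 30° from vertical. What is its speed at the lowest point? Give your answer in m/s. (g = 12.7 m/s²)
h = L(1 − cosθ) = 1.8×(1 − cos30°) = 0.2412 m
v = √(2gh) = √(2×12.7×0.2412) = 2.475 m/s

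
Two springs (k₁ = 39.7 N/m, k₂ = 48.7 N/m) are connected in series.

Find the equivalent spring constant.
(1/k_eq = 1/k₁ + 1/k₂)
1/k_eq = 1/39.7 + 1/48.7 = 0.045723; k_eq = 21.87 N/m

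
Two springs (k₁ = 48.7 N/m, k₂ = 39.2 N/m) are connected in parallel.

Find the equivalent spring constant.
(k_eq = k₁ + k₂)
k_eq = k₁ + k₂ = 48.7 + 39.2 = 87.9 N/m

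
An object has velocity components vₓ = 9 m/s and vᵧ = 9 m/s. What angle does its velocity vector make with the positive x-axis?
θ = arctan(vᵧ/vₓ) = arctan(9/9) = 45.0°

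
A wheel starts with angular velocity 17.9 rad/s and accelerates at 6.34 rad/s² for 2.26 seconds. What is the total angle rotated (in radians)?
θ = ω₀t + ½αt² = 17.9×2.26 + ½×6.34×2.26² = 56.65 rad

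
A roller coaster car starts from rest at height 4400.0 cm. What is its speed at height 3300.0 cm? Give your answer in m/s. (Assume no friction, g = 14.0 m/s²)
mgh₁ = ½mv₂² + mgh₂ → v₂ = √(2g(h₁−h₂)) = √(2×14.0×(44−33)) = 17.55 m/s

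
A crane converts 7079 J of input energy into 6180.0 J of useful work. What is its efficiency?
η = W_out/W_in = 6180.0/7079 = 0.873 = 87.3%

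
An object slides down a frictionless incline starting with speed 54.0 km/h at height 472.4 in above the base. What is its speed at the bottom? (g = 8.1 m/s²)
½mv₀² + mgh = ½mv² → v = √(v₀² + 2gh) = √(15² + 2×8.1×12) = 20.48 m/s = 73.72 km/h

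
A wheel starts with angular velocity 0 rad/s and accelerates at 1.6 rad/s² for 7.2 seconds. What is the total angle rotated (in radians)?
θ = ω₀t + ½αt² = 0×7.2 + ½×1.6×7.2² = 41.47 rad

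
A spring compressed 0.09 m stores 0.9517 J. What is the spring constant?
PE = ½kx² → k = 2PE/x² = 2×0.9517/0.09² = 235.0 N/m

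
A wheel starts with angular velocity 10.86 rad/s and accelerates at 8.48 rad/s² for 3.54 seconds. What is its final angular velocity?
ω = ω₀ + αt = 10.86 + 8.48 × 3.54 = 40.88 rad/s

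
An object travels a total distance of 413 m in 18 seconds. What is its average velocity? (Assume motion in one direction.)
v_avg = Δd / Δt = 413 / 18 = 22.94 m/s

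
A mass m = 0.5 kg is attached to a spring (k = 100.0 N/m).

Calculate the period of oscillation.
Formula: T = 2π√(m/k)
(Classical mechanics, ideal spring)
T = 2π√(m/k) = 2π√(0.5/100.0) = 0.4443 s; f = 1/T = 2.251 Hz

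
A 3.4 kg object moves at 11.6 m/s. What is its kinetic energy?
KE = ½mv² = ½×3.4×11.6² = 228.752 J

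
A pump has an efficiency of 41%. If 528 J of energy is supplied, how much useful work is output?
W_out = η × W_in = 0.41 × 528 = 216.48 J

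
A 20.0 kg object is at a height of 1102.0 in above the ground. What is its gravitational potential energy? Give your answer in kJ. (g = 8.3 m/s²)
PE = mgh = 20 kg × 8.3 m/s² × 27.99 m = 4646 J = 4.646 kJ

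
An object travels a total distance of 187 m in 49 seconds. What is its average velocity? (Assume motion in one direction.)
v_avg = Δd / Δt = 187 / 49 = 3.82 m/s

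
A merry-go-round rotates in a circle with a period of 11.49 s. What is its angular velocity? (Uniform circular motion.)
ω = 2π/T = 2π/11.49 = 0.5468 rad/s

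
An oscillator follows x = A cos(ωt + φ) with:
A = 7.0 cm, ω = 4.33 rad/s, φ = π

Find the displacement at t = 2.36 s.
x = A cos(ωt + φ) = 7.0×cos(4.33×2.36 + π) = 4.907 cm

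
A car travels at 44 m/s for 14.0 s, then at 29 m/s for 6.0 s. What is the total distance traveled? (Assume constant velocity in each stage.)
d₁ = v₁t₁ = 44 × 14.0 = 616 m
d₂ = v₂t₂ = 29 × 6.0 = 174 m
d_total = 616 + 174 = 790.0 m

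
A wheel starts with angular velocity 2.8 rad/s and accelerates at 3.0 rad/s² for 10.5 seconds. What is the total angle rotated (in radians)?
θ = ω₀t + ½αt² = 2.8×10.5 + ½×3.0×10.5² = 194.78 rad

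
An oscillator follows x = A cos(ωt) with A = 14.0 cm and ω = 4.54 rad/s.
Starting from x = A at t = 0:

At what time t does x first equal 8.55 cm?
cos(ωt) = x/A = 8.55/14.0 = 0.6107
ωt = arccos(0.6107) = 0.9138 rad
t = 0.9138/4.54 = 0.2013 s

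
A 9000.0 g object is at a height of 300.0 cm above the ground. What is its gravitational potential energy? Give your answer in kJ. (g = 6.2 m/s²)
PE = mgh = 9 kg × 6.2 m/s² × 3 m = 167.4 J = 0.1674 kJ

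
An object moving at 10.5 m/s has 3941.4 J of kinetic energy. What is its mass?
KE = ½mv² → m = 2KE/v² = 2×3941.4/10.5² = 71.5 kg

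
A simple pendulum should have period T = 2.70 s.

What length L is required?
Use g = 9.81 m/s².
T = 2π√(L/g) → L = g(T/2π)² = 9.81×(2.7/2π)² = 1.811 m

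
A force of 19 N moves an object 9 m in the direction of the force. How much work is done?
W = Fd = 19×9 = 171.0 J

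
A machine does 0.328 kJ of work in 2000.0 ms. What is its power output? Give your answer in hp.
P = W/t = 328 J / 2 s = 164 W = 0.2199 hp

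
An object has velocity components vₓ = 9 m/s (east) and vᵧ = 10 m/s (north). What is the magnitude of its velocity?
|v| = √(vₓ² + vᵧ²) = √(9² + 10²) = √(181) = 13.45 m/s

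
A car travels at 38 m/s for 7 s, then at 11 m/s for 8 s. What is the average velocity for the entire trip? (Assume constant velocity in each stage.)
d₁ = v₁t₁ = 38 × 7 = 266 m
d₂ = v₂t₂ = 11 × 8 = 88 m
d_total = 354 m, t_total = 15 s
v_avg = d_total/t_total = 354/15 = 23.6 m/s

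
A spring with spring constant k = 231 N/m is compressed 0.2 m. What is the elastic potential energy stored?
PE = ½kx² = ½×231×0.2² = 4.62 J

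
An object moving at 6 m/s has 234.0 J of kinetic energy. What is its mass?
KE = ½mv² → m = 2KE/v² = 2×234.0/6² = 13.0 kg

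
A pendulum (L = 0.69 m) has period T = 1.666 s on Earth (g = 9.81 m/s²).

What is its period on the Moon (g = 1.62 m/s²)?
T = 2π√(L/g), so T_moon/T_earth = √(g_earth/g_moon)
T_moon = 2π√(0.69/1.62) = 4.101 s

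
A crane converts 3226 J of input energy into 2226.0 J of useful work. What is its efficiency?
η = W_out/W_in = 2226.0/3226 = 0.69 = 69.0%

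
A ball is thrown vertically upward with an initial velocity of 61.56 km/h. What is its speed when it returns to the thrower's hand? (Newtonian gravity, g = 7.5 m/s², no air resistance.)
By conservation of energy, the ball returns at the same speed = 61.56 km/h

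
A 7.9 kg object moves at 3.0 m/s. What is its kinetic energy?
KE = ½mv² = ½×7.9×3.0² = 35.55 J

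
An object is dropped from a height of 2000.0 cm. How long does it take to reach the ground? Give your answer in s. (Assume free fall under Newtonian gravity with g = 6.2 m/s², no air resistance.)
t = √(2h/g) (with unit conversion) = 2.54 s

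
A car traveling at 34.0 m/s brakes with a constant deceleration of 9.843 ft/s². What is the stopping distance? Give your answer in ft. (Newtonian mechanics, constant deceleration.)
d = v₀² / (2a) (with unit conversion) = 632.1 ft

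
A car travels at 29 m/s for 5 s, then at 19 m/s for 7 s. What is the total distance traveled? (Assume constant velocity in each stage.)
d₁ = v₁t₁ = 29 × 5 = 145 m
d₂ = v₂t₂ = 19 × 7 = 133 m
d_total = 145 + 133 = 278 m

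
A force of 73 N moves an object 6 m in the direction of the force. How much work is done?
W = Fd = 73×6 = 438.0 J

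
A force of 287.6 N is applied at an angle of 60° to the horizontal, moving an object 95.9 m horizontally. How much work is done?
W = Fd cosθ = 287.6×95.9×cos(60°) = 13790.0 J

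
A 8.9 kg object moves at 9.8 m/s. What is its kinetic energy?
KE = ½mv² = ½×8.9×9.8² = 427.378 J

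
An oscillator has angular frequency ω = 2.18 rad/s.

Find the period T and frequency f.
T = 2π/ω = 2π/2.18 = 2.882 s; f = ω/2π = 0.347 Hz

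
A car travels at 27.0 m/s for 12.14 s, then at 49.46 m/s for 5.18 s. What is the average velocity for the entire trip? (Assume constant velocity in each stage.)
d₁ = v₁t₁ = 27.0 × 12.14 = 327.78 m
d₂ = v₂t₂ = 49.46 × 5.18 = 256.203 m
d_total = 583.98 m, t_total = 17.32 s
v_avg = d_total/t_total = 583.98/17.32 = 33.72 m/s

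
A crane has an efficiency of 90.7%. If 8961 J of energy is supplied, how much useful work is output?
W_out = η × W_in = 0.907 × 8961 = 8127.6 J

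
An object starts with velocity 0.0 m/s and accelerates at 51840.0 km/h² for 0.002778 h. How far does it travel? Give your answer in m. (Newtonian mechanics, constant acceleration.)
d = v₀t + ½at² (with unit conversion) = 200.0 m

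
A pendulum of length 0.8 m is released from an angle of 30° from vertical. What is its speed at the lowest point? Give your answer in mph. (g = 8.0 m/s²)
h = L(1 − cosθ) = 0.8×(1 − cos30°) = 0.1072 m
v = √(2gh) = √(2×8.0×0.1072) = 1.31 m/s = 2.929 mph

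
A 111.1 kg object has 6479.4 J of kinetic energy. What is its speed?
KE = ½mv² → v = √(2KE/m) = √(2×6479.4/111.1) = 10.8 m/s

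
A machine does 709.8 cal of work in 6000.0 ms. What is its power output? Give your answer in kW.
P = W/t = 2970 J / 6 s = 495 W = 0.495 kW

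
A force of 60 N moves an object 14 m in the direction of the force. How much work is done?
W = Fd = 60×14 = 840.0 J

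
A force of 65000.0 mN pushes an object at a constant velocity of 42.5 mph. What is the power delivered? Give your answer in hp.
P = Fv = 65 N × 19 m/s = 1235 W = 1.656 hp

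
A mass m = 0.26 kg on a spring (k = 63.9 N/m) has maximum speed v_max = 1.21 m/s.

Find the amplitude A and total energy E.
½mv²_max = ½kA² → A = v_max√(m/k) = 1.21×√(0.26/63.9) = 0.07718 m = 7.718 cm
E = ½mv²_max = ½×0.26×1.21² = 0.1903 J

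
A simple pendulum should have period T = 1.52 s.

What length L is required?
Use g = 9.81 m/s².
T = 2π√(L/g) → L = g(T/2π)² = 9.81×(1.52/2π)² = 0.5741 m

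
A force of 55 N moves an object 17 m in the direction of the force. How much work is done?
W = Fd = 55×17 = 935.0 J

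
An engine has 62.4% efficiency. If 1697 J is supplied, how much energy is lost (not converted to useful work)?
W_out = η × W_in = 0.624×1697 = 1058.9 J
W_lost = W_in − W_out = 1697 − 1058.9 = 638.07 J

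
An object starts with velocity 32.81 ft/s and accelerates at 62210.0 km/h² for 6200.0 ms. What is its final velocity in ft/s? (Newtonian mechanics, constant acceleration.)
v = v₀ + at (with unit conversion) = 130.5 ft/s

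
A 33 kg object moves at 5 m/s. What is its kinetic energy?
KE = ½mv² = ½×33×5² = 412.5 J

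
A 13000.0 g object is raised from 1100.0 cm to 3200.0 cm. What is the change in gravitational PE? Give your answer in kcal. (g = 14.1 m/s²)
ΔPE = mg(h₂ − h₁) = 13 kg × 14.1 m/s² × (32 − 11) m = 3849 J = 0.92 kcal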